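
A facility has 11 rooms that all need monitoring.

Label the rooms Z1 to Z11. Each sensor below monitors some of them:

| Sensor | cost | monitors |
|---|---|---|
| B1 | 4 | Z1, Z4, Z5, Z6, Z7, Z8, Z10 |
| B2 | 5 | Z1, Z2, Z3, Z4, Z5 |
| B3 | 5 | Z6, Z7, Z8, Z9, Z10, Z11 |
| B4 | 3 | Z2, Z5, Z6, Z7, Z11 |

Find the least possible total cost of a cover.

B2, B3 together cover every room (B2 ∪ B3 = {Z1, Z2, Z3, Z4, Z5, Z6, Z7, Z8, Z9, Z10, Z11}); total cost 5 + 5 = 10.
The greedy pick B1, B4, B2, B3 costs 17; no covering selection beats 10.

10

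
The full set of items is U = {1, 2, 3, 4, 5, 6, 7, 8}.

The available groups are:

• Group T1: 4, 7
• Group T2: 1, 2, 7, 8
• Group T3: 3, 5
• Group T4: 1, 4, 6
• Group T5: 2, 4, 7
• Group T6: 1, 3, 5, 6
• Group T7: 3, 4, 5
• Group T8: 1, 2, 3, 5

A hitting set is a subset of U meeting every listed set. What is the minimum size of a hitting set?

The 3 items {1, 3, 4} hit every group.
No choice of 2 items meets every group, so 3 is the minimum.

3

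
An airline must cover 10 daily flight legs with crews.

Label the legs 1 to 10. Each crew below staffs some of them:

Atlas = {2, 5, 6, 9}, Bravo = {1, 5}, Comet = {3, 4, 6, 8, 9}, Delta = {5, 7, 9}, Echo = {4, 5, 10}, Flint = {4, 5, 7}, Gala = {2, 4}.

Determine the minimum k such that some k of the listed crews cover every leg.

Take {Atlas, Bravo, Comet, Echo, Flint}. Their union is {1, 2, 3, 4, 5, 6, 7, 8, 9, 10}, which is all 10 legs.
No 4 of the 7 crews cover everything (all 35 combinations miss at least one leg), so 5 is optimal.

5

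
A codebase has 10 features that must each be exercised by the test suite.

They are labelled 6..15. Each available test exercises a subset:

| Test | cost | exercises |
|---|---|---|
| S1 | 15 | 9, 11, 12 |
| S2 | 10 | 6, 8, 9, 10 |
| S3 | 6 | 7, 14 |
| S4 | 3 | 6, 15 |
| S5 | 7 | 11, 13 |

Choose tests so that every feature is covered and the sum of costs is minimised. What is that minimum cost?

S1, S2, S3, S4, S5 together cover every feature (S1 ∪ S2 ∪ S3 ∪ S4 ∪ S5 = {6, 7, 8, 9, 10, 11, 12, 13, 14, 15}); total cost 15 + 10 + 6 + 3 + 7 = 41.
No covering selection has total cost below 41.

41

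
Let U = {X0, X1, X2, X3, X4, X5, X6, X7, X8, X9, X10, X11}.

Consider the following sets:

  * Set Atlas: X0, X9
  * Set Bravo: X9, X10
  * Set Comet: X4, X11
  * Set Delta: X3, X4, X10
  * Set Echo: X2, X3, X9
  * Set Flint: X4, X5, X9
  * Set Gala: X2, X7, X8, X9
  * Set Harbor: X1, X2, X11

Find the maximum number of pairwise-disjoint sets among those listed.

3

Atlas, Delta, Harbor are pairwise disjoint (Atlas={X0,X9}; Delta={X3,X4,X10}; Harbor={X1,X2,X11}).
Every remaining set overlaps one of these, and no 4 of the listed sets are pairwise disjoint, so 3 is the maximum.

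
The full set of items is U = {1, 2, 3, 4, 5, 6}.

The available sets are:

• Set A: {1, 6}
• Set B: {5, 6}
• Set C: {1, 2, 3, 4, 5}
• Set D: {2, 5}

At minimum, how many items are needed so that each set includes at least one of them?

The 2 items {2, 6} hit every set.
The sets A, D are pairwise disjoint, so any hitting set needs a separate item for each — at least 2. Hence 2 is optimal.

2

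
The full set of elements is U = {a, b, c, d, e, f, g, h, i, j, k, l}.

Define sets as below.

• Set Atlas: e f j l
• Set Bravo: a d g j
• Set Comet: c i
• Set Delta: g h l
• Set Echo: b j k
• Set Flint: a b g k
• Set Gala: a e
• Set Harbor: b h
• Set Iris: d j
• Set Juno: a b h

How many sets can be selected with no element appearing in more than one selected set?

Comet, Delta, Gala, Iris are pairwise disjoint (Comet={c,i}; Delta={g,h,l}; Gala={a,e}; Iris={d,j}).
Every remaining set overlaps one of these, and no 5 of the listed sets are pairwise disjoint, so 4 is the maximum.

4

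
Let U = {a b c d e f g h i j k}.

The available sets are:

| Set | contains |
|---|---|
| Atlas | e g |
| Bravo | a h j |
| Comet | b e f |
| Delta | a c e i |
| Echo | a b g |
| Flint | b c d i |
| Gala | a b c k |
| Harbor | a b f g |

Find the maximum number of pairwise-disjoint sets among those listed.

Atlas, Bravo, Flint are pairwise disjoint (Atlas={e,g}; Bravo={a,h,j}; Flint={b,c,d,i}).
Every remaining set overlaps one of these, and no 4 of the listed sets are pairwise disjoint, so 3 is the maximum.

3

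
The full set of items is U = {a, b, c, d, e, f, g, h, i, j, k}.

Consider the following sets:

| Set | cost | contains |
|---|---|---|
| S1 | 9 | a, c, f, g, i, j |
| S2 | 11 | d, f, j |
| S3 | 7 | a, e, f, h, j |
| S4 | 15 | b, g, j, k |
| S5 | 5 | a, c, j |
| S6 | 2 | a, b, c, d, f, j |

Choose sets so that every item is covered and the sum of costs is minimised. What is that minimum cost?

33

S1, S3, S4, S6 together cover every item (S1 ∪ S3 ∪ S4 ∪ S6 = {a, b, c, d, e, f, g, h, i, j, k}); total cost 9 + 7 + 15 + 2 = 33.
No covering selection has total cost below 33.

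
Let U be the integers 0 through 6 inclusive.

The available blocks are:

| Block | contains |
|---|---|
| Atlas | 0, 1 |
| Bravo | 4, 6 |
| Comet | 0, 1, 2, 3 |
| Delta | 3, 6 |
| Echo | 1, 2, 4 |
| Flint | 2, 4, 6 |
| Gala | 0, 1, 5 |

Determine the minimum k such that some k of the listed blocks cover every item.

3

Delta and Flint and Gala together: Delta ∪ Flint ∪ Gala = {0, 1, 2, 3, 4, 5, 6} — every item is covered.
Only Gala contains 5, so Gala is forced; the remaining 4 items need at least 2 more blocks (each remaining block adds at most 3) — so at least 3 blocks are needed, and 3 is optimal.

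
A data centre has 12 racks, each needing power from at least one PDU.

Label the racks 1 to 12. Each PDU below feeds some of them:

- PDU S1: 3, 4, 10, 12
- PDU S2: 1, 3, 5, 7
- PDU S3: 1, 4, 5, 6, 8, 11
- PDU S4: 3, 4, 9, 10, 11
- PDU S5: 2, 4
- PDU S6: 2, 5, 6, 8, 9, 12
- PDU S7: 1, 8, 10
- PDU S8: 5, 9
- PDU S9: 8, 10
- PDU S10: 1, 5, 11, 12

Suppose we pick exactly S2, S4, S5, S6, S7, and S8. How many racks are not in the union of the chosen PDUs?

0

Union of S2, S4, S5, S6, S7, S8 = {1, 2, 3, 4, 5, 6, 7, 8, 9, 10, 11, 12} — that's every rack, so 0 are uncovered.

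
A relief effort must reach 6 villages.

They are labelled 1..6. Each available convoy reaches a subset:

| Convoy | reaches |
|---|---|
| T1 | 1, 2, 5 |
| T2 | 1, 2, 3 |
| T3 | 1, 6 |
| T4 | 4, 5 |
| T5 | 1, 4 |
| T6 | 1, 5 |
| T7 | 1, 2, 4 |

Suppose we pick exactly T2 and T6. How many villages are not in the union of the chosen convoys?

2

Union of T2, T6 = {1, 2, 3, 5}.
Not covered: 4, 6 — 2 villages.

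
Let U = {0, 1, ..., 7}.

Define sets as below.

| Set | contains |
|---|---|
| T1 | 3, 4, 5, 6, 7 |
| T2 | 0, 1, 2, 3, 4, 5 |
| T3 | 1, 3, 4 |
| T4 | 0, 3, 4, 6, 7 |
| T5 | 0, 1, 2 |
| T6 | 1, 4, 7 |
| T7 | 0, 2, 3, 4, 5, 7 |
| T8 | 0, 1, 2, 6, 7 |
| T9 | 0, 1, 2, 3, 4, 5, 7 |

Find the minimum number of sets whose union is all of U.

Take {T2, T4}. Their union is {0, 1, 2, 3, 4, 5, 6, 7}, which is all 8 items.
No single set has all 8 items (the largest, T9, has 7), so 2 is optimal.

2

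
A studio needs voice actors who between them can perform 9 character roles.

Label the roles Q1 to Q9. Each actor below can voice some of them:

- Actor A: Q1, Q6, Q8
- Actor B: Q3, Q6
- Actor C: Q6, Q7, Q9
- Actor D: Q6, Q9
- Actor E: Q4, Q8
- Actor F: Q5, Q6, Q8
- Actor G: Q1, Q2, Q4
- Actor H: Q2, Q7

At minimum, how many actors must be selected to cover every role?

4

B and C and F and G together: B ∪ C ∪ F ∪ G = {Q1, Q2, Q3, Q4, Q5, Q6, Q7, Q8, Q9} — every role is covered.
Only B contains Q3, so B is forced; the remaining 7 roles need at least 3 more actors (each remaining actor adds at most 3) — so at least 4 actors are needed, and 4 is optimal.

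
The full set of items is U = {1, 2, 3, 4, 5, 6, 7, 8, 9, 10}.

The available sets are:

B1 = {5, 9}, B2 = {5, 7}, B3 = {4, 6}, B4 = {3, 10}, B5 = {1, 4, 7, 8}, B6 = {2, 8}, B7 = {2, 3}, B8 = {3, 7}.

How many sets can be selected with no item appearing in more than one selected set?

B1, B3, B4, B6 are pairwise disjoint (B1={5,9}; B3={4,6}; B4={3,10}; B6={2,8}).
Every remaining set overlaps one of these, and no 5 of the listed sets are pairwise disjoint, so 4 is the maximum.

4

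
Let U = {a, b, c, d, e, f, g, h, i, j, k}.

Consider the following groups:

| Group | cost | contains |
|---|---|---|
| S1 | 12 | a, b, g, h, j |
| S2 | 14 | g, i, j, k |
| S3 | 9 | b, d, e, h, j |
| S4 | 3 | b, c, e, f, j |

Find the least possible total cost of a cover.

38

S1, S2, S3, S4 together cover every item (S1 ∪ S2 ∪ S3 ∪ S4 = {a, b, c, d, e, f, g, h, i, j, k}); total cost 12 + 14 + 9 + 3 = 38.
No covering selection has total cost below 38.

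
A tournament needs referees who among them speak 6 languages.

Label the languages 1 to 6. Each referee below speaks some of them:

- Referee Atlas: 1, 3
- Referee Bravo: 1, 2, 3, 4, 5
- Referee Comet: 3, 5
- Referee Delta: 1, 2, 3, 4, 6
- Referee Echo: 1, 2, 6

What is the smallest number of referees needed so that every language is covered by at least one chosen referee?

Take {Comet, Delta}. Their union is {1, 2, 3, 4, 5, 6}, which is all 6 languages.
No single referee has all 6 languages (the largest, Bravo, has 5), so 2 is optimal.

2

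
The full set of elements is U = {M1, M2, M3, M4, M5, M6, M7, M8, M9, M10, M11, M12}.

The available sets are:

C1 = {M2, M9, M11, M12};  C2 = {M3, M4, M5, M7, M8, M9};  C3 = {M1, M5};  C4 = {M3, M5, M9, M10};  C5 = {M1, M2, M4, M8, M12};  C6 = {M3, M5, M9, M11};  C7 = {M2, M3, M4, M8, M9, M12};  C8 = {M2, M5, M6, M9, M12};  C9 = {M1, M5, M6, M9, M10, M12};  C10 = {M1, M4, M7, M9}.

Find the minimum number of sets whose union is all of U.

Take {C1, C2, C9}. Their union is {M1, M2, M3, M4, M5, M6, M7, M8, M9, M10, M11, M12}, which is all 12 elements.
No 2 of the 10 sets cover everything (all 45 combinations miss at least one element), so 3 is optimal.

3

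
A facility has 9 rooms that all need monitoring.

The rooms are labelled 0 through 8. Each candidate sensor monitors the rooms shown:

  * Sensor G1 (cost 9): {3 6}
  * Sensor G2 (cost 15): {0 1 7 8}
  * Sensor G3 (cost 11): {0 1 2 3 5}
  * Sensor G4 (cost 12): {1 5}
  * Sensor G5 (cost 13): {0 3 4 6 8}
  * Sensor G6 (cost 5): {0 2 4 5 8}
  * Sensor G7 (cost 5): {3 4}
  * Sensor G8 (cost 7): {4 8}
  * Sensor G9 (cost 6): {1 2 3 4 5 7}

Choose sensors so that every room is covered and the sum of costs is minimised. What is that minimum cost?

G5, G9 together cover every room (G5 ∪ G9 = {0, 1, 2, 3, 4, 5, 6, 7, 8}); total cost 13 + 6 = 19.
The greedy pick G6, G9, G1 costs 20; no covering selection beats 19.

19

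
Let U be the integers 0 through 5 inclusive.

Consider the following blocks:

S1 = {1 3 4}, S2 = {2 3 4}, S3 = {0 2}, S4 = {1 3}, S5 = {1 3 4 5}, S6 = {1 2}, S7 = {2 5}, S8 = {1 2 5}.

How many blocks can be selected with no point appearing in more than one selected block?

S4, S7 are pairwise disjoint (S4={1,3}; S7={2,5}).
Every remaining block overlaps one of these, and no 3 of the listed blocks are pairwise disjoint, so 2 is the maximum.

2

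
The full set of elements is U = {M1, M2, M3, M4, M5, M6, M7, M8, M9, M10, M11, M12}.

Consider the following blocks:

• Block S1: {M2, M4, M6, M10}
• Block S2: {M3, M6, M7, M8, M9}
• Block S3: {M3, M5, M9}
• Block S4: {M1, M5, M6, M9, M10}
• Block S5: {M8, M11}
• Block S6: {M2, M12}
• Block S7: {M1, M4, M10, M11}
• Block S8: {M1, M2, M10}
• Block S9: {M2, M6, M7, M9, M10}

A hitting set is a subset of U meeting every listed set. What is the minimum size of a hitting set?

3

Take H = {M2, M9, M11}. Each listed block contains at least one of these, so H is a hitting set of size 3.
The blocks S1, S3, S5 are pairwise disjoint, so any hitting set needs a separate element for each — at least 3. Hence 3 is optimal.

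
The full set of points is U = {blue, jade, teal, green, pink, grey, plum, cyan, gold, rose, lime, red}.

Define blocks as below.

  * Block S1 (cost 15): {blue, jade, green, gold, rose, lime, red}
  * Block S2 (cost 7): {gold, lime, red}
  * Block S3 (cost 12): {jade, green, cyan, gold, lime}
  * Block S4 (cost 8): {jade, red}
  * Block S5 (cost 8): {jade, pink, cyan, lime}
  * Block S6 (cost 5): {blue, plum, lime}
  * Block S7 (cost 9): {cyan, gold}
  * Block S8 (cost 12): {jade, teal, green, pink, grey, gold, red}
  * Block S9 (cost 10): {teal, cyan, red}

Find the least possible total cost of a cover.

40

S1, S5, S6, S8 together cover every point (S1 ∪ S5 ∪ S6 ∪ S8 = {blue, jade, teal, green, pink, grey, plum, cyan, gold, rose, lime, red}); total cost 15 + 8 + 5 + 12 = 40.
No covering selection has total cost below 40.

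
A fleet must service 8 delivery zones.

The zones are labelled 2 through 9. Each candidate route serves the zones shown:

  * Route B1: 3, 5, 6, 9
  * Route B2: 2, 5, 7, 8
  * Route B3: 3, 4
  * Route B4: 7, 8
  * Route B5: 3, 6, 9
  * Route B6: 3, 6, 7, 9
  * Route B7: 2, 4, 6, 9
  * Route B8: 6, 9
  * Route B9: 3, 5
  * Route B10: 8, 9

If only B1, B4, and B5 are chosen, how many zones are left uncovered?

Union of B1, B4, B5 = {3, 5, 6, 7, 8, 9}.
Not covered: 2, 4 — 2 zones.

2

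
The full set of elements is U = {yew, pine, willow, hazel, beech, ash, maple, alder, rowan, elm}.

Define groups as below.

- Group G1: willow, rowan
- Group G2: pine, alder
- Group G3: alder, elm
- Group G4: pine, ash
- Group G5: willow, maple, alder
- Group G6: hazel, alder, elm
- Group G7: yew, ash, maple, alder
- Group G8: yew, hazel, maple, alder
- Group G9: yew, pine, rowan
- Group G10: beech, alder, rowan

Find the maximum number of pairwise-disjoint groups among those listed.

3

G1, G4, G8 are pairwise disjoint (G1={willow,rowan}; G4={pine,ash}; G8={yew,hazel,maple,alder}).
Every remaining group overlaps one of these, and no 4 of the listed groups are pairwise disjoint, so 3 is the maximum.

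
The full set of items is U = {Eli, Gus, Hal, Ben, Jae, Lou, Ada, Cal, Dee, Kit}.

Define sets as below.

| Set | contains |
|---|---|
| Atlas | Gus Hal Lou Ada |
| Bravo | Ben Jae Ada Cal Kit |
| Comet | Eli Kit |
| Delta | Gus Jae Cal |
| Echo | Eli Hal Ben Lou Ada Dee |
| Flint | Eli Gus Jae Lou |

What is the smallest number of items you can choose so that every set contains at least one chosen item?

3

H = {Jae, Lou, Kit} meets every set (each contains at least one member of H), and |H| = 3.
No choice of 2 items meets every set, so 3 is the minimum.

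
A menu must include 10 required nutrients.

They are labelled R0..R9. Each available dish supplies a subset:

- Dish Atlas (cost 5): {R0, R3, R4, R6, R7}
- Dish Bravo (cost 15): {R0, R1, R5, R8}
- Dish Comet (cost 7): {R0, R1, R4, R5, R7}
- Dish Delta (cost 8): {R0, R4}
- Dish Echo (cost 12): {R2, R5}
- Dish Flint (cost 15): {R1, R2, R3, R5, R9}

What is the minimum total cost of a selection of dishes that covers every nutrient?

35

Atlas, Bravo, Flint together cover every nutrient (Atlas ∪ Bravo ∪ Flint = {R0, R1, R2, R3, R4, R5, R6, R7, R8, R9}); total cost 5 + 15 + 15 = 35.
The greedy pick Atlas, Comet, Flint, Bravo costs 42; no covering selection beats 35.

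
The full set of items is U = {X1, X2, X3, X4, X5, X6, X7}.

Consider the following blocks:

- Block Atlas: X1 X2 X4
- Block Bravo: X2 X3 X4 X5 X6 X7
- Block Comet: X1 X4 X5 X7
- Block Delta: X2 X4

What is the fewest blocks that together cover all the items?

Bravo and Comet cover everything between them: the union {X1, X2, X3, X4, X5, X6, X7} is all of U.
No single block has all 7 items (the largest, Bravo, has 6), so 2 is optimal.

2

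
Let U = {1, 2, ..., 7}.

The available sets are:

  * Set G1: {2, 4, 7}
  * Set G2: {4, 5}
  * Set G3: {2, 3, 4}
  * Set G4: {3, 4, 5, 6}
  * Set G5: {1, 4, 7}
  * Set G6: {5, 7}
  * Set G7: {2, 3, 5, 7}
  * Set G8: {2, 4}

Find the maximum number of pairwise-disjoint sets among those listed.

2

G6, G8 are pairwise disjoint (G6={5,7}; G8={2,4}).
Every remaining set overlaps one of these, and no 3 of the listed sets are pairwise disjoint, so 2 is the maximum.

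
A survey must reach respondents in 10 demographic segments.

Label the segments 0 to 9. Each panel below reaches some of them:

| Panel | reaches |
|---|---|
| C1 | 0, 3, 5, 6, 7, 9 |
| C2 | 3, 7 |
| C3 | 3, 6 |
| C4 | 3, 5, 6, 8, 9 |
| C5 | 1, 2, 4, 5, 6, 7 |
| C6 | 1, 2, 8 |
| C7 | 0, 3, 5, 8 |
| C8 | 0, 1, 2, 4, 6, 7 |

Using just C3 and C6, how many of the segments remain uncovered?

Union of C3, C6 = {1, 2, 3, 6, 8}.
Not covered: 0, 4, 5, 7, 9 — 5 segments.

5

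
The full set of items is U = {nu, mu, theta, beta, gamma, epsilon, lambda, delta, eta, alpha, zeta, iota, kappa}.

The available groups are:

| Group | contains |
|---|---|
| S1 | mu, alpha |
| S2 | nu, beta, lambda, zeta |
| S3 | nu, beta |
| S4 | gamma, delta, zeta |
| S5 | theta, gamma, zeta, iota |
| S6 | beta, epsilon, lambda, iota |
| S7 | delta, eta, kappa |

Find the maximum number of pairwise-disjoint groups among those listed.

4

S1, S3, S5, S7 are pairwise disjoint (S1={mu,alpha}; S3={nu,beta}; S5={theta,gamma,zeta,iota}; S7={delta,eta,kappa}).
Every remaining group overlaps one of these, and no 5 of the listed groups are pairwise disjoint, so 4 is the maximum.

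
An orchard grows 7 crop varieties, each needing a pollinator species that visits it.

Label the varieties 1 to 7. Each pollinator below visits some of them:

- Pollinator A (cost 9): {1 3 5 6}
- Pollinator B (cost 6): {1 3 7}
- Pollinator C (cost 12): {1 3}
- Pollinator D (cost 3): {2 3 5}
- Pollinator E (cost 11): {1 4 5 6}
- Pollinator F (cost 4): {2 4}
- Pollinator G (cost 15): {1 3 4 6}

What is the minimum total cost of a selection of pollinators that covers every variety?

19

A, B, F together cover every variety (A ∪ B ∪ F = {1, 2, 3, 4, 5, 6, 7}); total cost 9 + 6 + 4 = 19.
The greedy pick D, B, F, A costs 22; no covering selection beats 19.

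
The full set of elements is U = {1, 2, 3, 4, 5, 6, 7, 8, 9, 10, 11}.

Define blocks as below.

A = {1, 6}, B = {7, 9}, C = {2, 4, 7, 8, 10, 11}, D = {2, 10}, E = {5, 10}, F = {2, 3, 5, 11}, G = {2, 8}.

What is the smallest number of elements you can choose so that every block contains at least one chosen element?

4

The 4 elements {2, 5, 6, 7} hit every block.
The blocks A, B, E, G are pairwise disjoint, so any hitting set needs a separate element for each — at least 4. Hence 4 is optimal.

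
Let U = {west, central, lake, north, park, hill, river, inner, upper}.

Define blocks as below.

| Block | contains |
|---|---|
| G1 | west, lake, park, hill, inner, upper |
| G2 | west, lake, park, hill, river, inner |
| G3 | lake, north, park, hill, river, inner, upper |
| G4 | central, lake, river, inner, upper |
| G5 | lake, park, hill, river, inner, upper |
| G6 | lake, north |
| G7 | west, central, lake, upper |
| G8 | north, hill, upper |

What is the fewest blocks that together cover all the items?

2

G3 and G7 together: G3 ∪ G7 = {west, central, lake, north, park, hill, river, inner, upper} — every item is covered.
No single block has all 9 items (the largest, G3, has 7), so 2 is optimal.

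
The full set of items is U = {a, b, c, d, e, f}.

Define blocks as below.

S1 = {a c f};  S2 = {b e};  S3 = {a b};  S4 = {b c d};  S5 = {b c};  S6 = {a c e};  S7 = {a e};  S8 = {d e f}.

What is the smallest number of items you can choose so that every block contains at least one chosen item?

3

Take H = {b, c, e}. Each listed block contains at least one of these, so H is a hitting set of size 3.
No choice of 2 items meets every block, so 3 is the minimum.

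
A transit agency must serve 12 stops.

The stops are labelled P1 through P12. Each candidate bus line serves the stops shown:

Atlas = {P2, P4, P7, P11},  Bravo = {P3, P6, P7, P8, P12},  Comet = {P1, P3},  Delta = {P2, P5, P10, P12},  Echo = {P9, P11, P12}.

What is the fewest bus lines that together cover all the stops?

5

Take {Atlas, Bravo, Comet, Delta, Echo}. Their union is {P1, P2, P3, P4, P5, P6, P7, P8, P9, P10, P11, P12}, which is all 12 stops.
No 4 of the 5 bus lines cover everything (all 5 combinations miss at least one stop), so 5 is optimal.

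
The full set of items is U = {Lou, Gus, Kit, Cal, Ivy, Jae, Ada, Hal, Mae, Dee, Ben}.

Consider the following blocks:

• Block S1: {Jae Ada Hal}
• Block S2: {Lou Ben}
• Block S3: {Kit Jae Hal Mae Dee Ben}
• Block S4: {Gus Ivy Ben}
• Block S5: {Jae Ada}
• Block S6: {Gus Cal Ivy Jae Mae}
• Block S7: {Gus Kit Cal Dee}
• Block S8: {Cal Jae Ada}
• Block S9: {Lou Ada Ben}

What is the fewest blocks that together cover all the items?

3

S3 and S6 and S9 together: S3 ∪ S6 ∪ S9 = {Lou, Gus, Kit, Cal, Ivy, Jae, Ada, Hal, Mae, Dee, Ben} — every item is covered.
No 2 of the 9 blocks cover everything (all 36 combinations miss at least one item), so 3 is optimal.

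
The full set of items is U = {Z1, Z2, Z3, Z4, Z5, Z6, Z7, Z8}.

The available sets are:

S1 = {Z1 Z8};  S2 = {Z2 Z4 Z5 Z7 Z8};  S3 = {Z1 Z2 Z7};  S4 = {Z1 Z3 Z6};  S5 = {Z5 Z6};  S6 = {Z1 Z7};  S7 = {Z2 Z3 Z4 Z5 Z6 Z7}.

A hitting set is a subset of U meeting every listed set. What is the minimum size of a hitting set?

2

The 2 items {Z1, Z5} hit every set.
The sets S2, S4 are pairwise disjoint, so any hitting set needs a separate item for each — at least 2. Hence 2 is optimal.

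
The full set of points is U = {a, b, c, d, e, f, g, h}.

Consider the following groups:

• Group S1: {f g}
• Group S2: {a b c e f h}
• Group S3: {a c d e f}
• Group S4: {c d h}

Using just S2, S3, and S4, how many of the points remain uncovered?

1

Union of S2, S3, S4 = {a, b, c, d, e, f, h}.
Not covered: g — 1 point.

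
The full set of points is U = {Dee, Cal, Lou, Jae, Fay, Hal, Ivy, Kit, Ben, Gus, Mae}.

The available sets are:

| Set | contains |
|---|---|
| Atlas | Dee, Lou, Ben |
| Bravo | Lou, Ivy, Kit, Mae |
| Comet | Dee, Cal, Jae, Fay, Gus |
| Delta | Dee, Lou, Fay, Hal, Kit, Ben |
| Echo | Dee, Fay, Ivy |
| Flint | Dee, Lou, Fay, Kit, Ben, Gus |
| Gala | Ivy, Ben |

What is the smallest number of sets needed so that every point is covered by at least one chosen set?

Bravo and Comet and Delta together: Bravo ∪ Comet ∪ Delta = {Dee, Cal, Lou, Jae, Fay, Hal, Ivy, Kit, Ben, Gus, Mae} — every point is covered.
Only Comet contains Cal, so Comet is forced; the remaining 6 points need at least 2 more sets (each remaining set adds at most 4) — so at least 3 sets are needed, and 3 is optimal.

3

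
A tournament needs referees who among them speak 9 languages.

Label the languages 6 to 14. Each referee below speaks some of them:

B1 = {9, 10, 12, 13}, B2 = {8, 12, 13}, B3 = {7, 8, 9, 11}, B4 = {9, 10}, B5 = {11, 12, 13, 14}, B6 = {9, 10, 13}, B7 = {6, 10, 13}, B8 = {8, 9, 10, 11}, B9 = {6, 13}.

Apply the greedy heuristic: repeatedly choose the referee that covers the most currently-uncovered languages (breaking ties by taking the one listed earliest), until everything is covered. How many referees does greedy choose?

Greedy: pick B1 (covers 4 new) → pick B3 (covers 3 new) → pick B5 (covers 1 new) → pick B7 (covers 1 new). Total picks: 4.
(The true minimum cover uses only 3 referees, so greedy is not optimal here.)

4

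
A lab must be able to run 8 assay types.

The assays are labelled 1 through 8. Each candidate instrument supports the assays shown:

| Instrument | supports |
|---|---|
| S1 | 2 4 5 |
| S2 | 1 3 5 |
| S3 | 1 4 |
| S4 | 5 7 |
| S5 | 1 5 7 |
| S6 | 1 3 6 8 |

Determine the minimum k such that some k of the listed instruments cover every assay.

3

S1 and S4 and S6 together: S1 ∪ S4 ∪ S6 = {1, 2, 3, 4, 5, 6, 7, 8} — every assay is covered.
Only S1 contains 2, so S1 is forced; the remaining 5 assays need at least 2 more instruments (each remaining instrument adds at most 4) — so at least 3 instruments are needed, and 3 is optimal.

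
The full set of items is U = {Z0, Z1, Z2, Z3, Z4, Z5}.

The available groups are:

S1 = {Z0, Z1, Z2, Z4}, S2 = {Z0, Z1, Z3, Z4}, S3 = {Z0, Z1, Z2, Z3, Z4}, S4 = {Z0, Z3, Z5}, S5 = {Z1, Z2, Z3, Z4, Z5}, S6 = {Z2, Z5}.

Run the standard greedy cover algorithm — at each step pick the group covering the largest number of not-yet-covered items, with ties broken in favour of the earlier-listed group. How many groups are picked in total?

2

Greedy: pick S3 (covers 5 new) → pick S4 (covers 1 new). Total picks: 2.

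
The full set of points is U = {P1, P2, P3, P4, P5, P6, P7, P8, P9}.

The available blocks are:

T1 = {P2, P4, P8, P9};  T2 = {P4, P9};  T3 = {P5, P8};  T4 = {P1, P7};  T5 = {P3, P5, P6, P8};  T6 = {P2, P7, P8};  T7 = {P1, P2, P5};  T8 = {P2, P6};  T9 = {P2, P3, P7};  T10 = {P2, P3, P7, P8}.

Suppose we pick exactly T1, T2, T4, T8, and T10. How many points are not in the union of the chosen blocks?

1

Union of T1, T2, T4, T8, T10 = {P1, P2, P3, P4, P6, P7, P8, P9}.
Not covered: P5 — 1 point.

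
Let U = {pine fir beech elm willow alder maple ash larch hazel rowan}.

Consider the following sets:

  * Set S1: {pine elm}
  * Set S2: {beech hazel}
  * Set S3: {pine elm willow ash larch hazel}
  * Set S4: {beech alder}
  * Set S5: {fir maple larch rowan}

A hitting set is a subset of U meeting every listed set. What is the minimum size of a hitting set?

3

Take H = {pine, beech, rowan}. Each listed set contains at least one of these, so H is a hitting set of size 3.
The sets S1, S2, S5 are pairwise disjoint, so any hitting set needs a separate point for each — at least 3. Hence 3 is optimal.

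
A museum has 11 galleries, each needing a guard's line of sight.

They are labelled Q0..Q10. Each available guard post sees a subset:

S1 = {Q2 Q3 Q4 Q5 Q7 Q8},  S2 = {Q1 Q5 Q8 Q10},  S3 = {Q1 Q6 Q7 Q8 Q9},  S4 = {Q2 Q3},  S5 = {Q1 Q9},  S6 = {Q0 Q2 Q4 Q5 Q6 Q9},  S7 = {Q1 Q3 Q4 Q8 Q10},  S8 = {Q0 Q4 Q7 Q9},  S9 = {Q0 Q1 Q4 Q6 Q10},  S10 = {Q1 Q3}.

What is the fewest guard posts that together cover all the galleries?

3

Take {S6, S7, S8}. Their union is {Q0, Q1, Q2, Q3, Q4, Q5, Q6, Q7, Q8, Q9, Q10}, which is all 11 galleries.
No 2 of the 10 guard posts cover everything (all 45 combinations miss at least one gallery), so 3 is optimal.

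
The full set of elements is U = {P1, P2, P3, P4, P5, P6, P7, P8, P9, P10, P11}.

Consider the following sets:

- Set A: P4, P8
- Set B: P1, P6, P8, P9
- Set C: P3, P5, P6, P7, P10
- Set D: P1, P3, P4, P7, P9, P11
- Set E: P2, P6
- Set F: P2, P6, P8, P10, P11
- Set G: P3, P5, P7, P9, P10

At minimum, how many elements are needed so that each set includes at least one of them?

3

The 3 elements {P6, P8, P9} hit every set.
The sets A, E, G are pairwise disjoint, so any hitting set needs a separate element for each — at least 3. Hence 3 is optimal.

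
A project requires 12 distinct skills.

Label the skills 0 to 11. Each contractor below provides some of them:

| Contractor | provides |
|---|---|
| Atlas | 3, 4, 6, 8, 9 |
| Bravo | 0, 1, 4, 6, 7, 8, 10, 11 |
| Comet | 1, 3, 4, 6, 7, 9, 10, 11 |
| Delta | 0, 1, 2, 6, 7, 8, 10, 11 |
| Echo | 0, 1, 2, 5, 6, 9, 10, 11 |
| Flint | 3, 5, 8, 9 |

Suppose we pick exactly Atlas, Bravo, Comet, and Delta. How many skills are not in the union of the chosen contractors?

1

Union of Atlas, Bravo, Comet, Delta = {0, 1, 2, 3, 4, 6, 7, 8, 9, 10, 11}.
Not covered: 5 — 1 skill.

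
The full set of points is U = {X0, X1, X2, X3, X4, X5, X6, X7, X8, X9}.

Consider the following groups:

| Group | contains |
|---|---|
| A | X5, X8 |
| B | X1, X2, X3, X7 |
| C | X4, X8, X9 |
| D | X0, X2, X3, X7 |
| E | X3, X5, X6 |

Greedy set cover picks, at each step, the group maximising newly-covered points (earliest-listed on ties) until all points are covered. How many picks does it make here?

Greedy: pick B (covers 4 new) → pick C (covers 3 new) → pick E (covers 2 new) → pick D (covers 1 new). Total picks: 4.

4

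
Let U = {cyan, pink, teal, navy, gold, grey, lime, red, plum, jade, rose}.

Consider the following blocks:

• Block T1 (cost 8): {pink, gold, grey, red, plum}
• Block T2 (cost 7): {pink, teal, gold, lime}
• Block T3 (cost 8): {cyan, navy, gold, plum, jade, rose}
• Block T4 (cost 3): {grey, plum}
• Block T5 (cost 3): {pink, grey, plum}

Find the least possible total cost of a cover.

23

T1, T2, T3 together cover every element (T1 ∪ T2 ∪ T3 = {cyan, pink, teal, navy, gold, grey, lime, red, plum, jade, rose}); total cost 8 + 7 + 8 = 23.
The greedy pick T5, T3, T2, T1 costs 26; no covering selection beats 23.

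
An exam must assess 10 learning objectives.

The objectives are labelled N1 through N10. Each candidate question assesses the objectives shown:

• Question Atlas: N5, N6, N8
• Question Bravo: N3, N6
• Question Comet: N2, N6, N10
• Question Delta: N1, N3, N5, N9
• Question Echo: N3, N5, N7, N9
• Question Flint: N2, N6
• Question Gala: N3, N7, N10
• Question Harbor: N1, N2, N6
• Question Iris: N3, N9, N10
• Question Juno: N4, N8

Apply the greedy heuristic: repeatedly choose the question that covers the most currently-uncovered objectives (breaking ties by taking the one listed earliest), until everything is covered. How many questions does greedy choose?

4

Greedy: pick Delta (covers 4 new) → pick Comet (covers 3 new) → pick Juno (covers 2 new) → pick Echo (covers 1 new). Total picks: 4.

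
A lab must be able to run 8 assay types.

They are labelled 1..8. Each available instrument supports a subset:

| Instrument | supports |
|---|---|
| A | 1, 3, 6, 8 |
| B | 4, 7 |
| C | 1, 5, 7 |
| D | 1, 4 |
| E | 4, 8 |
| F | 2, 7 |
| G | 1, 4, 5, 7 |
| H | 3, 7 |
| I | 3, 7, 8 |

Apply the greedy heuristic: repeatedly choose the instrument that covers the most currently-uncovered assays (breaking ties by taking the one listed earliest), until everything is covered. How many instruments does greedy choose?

3

Greedy: pick A (covers 4 new) → pick G (covers 3 new) → pick F (covers 1 new). Total picks: 3.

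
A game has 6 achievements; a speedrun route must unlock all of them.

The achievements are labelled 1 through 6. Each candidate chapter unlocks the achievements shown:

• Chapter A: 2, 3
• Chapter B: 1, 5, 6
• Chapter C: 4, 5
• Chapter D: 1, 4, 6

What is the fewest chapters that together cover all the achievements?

3

A and B and C together: A ∪ B ∪ C = {1, 2, 3, 4, 5, 6} — every achievement is covered.
Only A contains 2, so A is forced; the remaining 4 achievements need at least 2 more chapters (each remaining chapter adds at most 3) — so at least 3 chapters are needed, and 3 is optimal.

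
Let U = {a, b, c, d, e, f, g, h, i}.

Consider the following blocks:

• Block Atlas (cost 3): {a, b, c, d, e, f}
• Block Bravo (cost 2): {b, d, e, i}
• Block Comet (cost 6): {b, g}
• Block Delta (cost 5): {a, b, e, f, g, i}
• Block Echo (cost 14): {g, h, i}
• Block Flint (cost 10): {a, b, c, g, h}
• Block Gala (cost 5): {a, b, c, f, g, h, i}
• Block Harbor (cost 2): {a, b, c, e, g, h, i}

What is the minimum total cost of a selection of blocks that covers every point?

Atlas, Harbor together cover every point (Atlas ∪ Harbor = {a, b, c, d, e, f, g, h, i}); total cost 3 + 2 = 5.
No covering selection has total cost below 5.

5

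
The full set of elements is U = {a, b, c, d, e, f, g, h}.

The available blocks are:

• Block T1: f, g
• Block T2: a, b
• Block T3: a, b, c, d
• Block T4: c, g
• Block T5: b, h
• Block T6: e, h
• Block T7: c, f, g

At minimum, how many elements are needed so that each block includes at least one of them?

3

The 3 elements {b, g, h} hit every block.
The blocks T1, T2, T6 are pairwise disjoint, so any hitting set needs a separate element for each — at least 3. Hence 3 is optimal.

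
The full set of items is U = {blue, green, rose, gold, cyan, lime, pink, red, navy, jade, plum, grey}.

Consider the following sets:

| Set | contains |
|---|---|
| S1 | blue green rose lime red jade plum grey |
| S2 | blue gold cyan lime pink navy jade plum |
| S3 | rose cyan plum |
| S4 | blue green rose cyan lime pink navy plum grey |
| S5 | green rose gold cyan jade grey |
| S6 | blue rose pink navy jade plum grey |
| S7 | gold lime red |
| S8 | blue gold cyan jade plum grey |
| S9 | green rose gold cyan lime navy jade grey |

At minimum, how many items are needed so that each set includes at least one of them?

Take H = {rose, gold}. Each listed set contains at least one of these, so H is a hitting set of size 2.
The sets S6, S7 are pairwise disjoint, so any hitting set needs a separate item for each — at least 2. Hence 2 is optimal.

2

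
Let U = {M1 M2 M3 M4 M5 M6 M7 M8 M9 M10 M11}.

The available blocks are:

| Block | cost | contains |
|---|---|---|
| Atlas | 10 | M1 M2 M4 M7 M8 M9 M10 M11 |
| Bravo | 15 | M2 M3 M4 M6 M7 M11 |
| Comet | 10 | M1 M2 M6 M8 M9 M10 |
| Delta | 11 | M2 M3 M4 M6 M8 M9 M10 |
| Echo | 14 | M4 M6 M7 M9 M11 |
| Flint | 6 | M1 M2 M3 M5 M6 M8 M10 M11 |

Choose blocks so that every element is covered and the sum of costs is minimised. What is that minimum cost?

Atlas, Flint together cover every element (Atlas ∪ Flint = {M1, M2, M3, M4, M5, M6, M7, M8, M9, M10, M11}); total cost 10 + 6 = 16.
No covering selection has total cost below 16.

16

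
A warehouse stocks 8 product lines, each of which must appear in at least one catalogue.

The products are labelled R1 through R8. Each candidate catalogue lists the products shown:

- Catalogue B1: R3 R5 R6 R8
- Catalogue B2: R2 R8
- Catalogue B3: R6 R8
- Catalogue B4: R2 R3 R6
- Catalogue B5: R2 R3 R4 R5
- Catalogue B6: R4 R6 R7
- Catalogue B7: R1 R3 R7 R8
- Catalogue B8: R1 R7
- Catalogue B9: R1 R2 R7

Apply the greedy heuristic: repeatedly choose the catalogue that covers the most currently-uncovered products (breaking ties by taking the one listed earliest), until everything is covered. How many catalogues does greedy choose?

Greedy: pick B1 (covers 4 new) → pick B9 (covers 3 new) → pick B5 (covers 1 new). Total picks: 3.

3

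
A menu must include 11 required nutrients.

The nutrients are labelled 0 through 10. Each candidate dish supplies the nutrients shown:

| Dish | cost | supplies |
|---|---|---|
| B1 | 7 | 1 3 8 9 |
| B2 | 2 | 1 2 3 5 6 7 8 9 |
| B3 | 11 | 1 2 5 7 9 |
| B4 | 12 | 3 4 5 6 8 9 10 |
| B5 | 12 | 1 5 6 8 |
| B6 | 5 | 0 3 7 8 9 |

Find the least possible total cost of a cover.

B2, B4, B6 together cover every nutrient (B2 ∪ B4 ∪ B6 = {0, 1, 2, 3, 4, 5, 6, 7, 8, 9, 10}); total cost 2 + 12 + 5 = 19.
No covering selection has total cost below 19.

19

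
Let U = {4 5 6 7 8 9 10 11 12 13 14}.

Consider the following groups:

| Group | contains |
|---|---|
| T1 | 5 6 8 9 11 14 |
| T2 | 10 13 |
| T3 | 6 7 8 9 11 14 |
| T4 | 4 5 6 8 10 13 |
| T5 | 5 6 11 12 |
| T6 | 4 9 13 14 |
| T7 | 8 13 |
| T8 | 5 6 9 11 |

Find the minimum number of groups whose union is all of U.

T3, T4, and T5 cover everything between them: the union {4, 5, 6, 7, 8, 9, 10, 11, 12, 13, 14} is all of U.
Only T3 contains 7, so T3 is forced; the remaining 5 elements need at least 2 more groups (each remaining group adds at most 4) — so at least 3 groups are needed, and 3 is optimal.

3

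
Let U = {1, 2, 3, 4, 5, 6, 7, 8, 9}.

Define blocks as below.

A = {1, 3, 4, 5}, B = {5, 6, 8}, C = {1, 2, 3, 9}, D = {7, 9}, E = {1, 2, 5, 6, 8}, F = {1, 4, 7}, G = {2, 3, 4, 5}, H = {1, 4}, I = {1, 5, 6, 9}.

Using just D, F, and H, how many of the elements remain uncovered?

Union of D, F, H = {1, 4, 7, 9}.
Not covered: 2, 3, 5, 6, 8 — 5 elements.

5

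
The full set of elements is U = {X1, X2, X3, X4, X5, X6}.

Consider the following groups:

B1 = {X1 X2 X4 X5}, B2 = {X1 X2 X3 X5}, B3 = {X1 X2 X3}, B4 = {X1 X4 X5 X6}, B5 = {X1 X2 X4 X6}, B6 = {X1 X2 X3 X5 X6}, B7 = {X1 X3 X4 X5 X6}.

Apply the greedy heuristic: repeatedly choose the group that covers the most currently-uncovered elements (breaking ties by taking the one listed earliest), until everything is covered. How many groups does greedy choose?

Greedy: pick B6 (covers 5 new) → pick B1 (covers 1 new). Total picks: 2.

2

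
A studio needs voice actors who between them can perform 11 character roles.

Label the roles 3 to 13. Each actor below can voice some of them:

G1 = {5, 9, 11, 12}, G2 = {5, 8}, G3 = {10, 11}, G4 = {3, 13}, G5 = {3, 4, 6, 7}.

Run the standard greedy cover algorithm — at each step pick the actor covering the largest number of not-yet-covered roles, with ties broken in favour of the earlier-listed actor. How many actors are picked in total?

Greedy: pick G1 (covers 4 new) → pick G5 (covers 4 new) → pick G2 (covers 1 new) → pick G3 (covers 1 new) → pick G4 (covers 1 new). Total picks: 5.

5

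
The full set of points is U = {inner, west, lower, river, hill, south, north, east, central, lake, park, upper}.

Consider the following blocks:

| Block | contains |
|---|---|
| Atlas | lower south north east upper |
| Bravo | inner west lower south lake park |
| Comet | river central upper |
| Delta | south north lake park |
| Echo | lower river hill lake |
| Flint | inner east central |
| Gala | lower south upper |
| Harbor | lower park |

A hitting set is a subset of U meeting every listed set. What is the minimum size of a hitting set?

3

Take H = {lower, north, central}. Each listed block contains at least one of these, so H is a hitting set of size 3.
No choice of 2 points meets every block, so 3 is the minimum.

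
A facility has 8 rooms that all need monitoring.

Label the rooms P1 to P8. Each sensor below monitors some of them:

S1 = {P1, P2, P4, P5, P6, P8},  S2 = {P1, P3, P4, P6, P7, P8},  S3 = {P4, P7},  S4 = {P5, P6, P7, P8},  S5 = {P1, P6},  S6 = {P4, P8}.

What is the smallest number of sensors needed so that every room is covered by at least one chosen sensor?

2

S1 and S2 together: S1 ∪ S2 = {P1, P2, P3, P4, P5, P6, P7, P8} — every room is covered.
No single sensor has all 8 rooms (the largest, S1, has 6), so 2 is optimal.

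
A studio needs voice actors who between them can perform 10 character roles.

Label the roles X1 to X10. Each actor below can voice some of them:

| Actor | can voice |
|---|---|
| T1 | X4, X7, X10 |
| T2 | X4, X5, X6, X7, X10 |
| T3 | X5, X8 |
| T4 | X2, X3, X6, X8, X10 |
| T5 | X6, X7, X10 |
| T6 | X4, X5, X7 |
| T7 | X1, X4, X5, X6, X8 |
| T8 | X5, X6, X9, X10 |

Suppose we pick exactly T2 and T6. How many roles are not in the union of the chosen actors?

5

Union of T2, T6 = {X4, X5, X6, X7, X10}.
Not covered: X1, X2, X3, X8, X9 — 5 roles.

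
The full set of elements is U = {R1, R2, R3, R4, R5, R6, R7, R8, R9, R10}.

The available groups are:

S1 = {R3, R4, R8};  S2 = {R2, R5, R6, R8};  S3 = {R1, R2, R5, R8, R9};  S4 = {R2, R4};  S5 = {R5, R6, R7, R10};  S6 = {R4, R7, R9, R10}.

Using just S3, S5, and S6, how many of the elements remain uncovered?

1

Union of S3, S5, S6 = {R1, R2, R4, R5, R6, R7, R8, R9, R10}.
Not covered: R3 — 1 element.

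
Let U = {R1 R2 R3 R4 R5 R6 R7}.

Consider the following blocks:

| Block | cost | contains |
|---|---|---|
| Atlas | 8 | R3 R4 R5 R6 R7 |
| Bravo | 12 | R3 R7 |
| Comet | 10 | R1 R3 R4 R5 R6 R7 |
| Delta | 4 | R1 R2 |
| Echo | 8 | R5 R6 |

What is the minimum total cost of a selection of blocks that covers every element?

Atlas, Delta together cover every element (Atlas ∪ Delta = {R1, R2, R3, R4, R5, R6, R7}); total cost 8 + 4 = 12.
No covering selection has total cost below 12.

12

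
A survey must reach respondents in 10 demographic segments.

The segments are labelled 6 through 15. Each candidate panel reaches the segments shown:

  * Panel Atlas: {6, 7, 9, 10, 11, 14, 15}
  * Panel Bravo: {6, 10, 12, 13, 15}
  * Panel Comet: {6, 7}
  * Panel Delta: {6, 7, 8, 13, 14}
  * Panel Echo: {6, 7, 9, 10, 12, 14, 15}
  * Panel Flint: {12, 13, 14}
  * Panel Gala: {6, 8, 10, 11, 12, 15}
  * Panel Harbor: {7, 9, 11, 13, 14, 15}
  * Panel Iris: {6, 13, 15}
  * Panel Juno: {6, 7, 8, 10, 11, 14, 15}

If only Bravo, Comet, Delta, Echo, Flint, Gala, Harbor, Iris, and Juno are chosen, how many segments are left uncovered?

Union of Bravo, Comet, Delta, Echo, Flint, Gala, Harbor, Iris, Juno = {6, 7, 8, 9, 10, 11, 12, 13, 14, 15} — that's every segment, so 0 are uncovered.

0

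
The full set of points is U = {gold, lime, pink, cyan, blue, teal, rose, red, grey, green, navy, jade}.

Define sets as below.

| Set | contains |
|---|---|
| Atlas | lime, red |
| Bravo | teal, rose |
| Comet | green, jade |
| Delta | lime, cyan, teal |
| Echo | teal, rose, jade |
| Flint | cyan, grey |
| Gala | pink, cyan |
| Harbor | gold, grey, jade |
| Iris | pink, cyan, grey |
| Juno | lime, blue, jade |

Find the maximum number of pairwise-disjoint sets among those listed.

Atlas, Bravo, Gala, Harbor are pairwise disjoint (Atlas={lime,red}; Bravo={teal,rose}; Gala={pink,cyan}; Harbor={gold,grey,jade}).
Every remaining set overlaps one of these, and no 5 of the listed sets are pairwise disjoint, so 4 is the maximum.

4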